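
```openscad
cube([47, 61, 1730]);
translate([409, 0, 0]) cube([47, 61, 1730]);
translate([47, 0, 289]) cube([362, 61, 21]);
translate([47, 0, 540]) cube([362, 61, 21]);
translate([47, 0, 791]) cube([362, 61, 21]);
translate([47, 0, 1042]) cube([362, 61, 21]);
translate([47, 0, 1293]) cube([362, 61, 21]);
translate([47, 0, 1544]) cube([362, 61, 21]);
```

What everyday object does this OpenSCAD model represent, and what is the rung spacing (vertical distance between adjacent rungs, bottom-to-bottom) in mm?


A ladder. The rung spacing is 251 mm.

Two tall 47×61 posts with 6 short bars between them — a ladder. Adjacent rungs sit at z = 289 and z = 540, so the spacing is 540 − 289 = 251 mm.


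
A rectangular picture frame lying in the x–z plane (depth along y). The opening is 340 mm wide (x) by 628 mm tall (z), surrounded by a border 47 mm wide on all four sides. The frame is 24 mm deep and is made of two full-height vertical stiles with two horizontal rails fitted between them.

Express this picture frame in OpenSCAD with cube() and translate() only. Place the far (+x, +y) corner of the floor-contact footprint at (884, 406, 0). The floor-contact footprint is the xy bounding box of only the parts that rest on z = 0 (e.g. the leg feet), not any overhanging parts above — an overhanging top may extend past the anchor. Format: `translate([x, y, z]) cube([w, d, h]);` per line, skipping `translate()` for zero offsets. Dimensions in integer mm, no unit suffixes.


translate([450, 382, 0]) cube([47, 24, 722]);
translate([837, 382, 0]) cube([47, 24, 722]);
translate([497, 382, 0]) cube([340, 24, 47]);
translate([497, 382, 675]) cube([340, 24, 47]);


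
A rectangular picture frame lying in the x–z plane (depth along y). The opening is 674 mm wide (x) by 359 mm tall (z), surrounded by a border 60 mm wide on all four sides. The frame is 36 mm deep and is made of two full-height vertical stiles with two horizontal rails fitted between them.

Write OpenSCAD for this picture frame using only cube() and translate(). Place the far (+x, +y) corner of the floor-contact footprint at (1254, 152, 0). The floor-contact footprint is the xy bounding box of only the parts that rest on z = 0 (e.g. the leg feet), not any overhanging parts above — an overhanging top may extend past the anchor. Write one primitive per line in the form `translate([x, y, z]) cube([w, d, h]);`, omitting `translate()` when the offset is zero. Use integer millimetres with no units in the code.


translate([460, 116, 0]) cube([60, 36, 479]);
translate([1194, 116, 0]) cube([60, 36, 479]);
translate([520, 116, 0]) cube([674, 36, 60]);
translate([520, 116, 419]) cube([674, 36, 60]);


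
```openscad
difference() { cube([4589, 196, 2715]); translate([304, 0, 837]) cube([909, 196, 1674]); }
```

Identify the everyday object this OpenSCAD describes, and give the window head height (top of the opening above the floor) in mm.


A wall with a window opening. The window head height is 2511 mm.

A wall with a rectangular opening subtracted — a window. Sill at z = 837, opening 1674 mm tall, so the head is at 837 + 1674 = 2511 mm.


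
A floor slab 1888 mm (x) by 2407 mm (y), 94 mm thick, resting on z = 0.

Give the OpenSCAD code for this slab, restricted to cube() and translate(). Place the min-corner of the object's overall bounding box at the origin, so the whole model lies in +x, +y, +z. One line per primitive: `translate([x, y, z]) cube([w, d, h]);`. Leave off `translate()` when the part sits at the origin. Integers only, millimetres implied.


cube([1888, 2407, 94]);


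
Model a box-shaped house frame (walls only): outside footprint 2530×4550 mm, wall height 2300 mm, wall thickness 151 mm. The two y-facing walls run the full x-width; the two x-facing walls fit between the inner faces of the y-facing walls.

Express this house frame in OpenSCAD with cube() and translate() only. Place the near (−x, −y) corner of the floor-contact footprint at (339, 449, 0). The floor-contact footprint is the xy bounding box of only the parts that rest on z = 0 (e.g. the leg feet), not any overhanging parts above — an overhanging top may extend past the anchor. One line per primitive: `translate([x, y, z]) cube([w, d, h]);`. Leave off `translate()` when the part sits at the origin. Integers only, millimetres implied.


translate([339, 449, 0]) cube([2530, 151, 2300]);
translate([339, 4848, 0]) cube([2530, 151, 2300]);
translate([339, 600, 0]) cube([151, 4248, 2300]);
translate([2718, 600, 0]) cube([151, 4248, 2300]);


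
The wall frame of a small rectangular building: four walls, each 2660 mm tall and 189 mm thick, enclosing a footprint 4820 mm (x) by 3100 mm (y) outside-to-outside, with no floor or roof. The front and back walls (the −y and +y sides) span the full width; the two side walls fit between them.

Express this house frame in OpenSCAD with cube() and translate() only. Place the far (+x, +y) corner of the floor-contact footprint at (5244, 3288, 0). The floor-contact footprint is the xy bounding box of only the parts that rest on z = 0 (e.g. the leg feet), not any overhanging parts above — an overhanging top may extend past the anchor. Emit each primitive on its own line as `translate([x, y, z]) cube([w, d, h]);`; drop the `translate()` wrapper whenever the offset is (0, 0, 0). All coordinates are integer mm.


translate([424, 188, 0]) cube([4820, 189, 2660]);
translate([424, 3099, 0]) cube([4820, 189, 2660]);
translate([424, 377, 0]) cube([189, 2722, 2660]);
translate([5055, 377, 0]) cube([189, 2722, 2660]);


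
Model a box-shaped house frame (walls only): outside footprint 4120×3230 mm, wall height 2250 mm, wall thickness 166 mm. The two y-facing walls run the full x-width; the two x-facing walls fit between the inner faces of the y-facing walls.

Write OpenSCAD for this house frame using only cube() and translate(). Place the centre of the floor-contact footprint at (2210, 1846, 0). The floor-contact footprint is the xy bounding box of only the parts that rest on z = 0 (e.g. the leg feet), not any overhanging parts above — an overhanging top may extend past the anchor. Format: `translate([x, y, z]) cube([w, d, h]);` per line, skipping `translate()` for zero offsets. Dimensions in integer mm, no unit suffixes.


translate([150, 231, 0]) cube([4120, 166, 2250]);
translate([150, 3295, 0]) cube([4120, 166, 2250]);
translate([150, 397, 0]) cube([166, 2898, 2250]);
translate([4104, 397, 0]) cube([166, 2898, 2250]);


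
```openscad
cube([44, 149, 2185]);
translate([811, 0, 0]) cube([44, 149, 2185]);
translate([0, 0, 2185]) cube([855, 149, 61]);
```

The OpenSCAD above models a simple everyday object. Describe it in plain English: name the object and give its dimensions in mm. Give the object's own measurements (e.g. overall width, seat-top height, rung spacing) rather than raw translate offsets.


A door frame. The clear opening is 767 mm wide and 2185 mm high. Two 44 mm wide jambs, 149 mm deep, stand either side of the opening from the floor to the top of the opening. A 61 mm thick head sits across the top of both jambs, spanning the full outside width of the frame.


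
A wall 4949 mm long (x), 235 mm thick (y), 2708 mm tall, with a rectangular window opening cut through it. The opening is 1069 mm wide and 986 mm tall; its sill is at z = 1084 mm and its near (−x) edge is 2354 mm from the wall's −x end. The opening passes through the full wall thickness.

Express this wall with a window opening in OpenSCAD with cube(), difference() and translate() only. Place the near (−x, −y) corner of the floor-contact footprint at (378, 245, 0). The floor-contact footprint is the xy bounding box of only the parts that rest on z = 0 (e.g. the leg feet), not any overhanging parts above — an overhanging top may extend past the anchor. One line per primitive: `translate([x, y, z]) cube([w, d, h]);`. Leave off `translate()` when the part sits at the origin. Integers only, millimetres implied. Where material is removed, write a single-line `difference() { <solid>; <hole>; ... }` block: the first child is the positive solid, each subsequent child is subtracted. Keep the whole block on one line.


difference() { translate([378, 245, 0]) cube([4949, 235, 2708]); translate([2732, 245, 1084]) cube([1069, 235, 986]); }


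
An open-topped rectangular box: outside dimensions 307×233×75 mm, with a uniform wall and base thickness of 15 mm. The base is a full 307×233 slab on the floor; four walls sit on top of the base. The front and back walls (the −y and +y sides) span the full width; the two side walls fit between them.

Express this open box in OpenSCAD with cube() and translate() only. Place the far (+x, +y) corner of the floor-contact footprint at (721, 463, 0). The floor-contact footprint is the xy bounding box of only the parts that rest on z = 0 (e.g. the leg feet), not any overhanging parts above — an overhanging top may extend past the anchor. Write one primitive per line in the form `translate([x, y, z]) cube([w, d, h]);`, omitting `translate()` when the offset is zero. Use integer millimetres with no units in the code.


translate([414, 230, 0]) cube([307, 233, 15]);
translate([414, 230, 15]) cube([307, 15, 60]);
translate([414, 448, 15]) cube([307, 15, 60]);
translate([414, 245, 15]) cube([15, 203, 60]);
translate([706, 245, 15]) cube([15, 203, 60]);


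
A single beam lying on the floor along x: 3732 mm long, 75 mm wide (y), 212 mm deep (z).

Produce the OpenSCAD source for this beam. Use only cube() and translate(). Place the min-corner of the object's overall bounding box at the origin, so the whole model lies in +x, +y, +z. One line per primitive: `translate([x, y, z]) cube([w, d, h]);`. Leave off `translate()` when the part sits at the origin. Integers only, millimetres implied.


cube([3732, 75, 212]);


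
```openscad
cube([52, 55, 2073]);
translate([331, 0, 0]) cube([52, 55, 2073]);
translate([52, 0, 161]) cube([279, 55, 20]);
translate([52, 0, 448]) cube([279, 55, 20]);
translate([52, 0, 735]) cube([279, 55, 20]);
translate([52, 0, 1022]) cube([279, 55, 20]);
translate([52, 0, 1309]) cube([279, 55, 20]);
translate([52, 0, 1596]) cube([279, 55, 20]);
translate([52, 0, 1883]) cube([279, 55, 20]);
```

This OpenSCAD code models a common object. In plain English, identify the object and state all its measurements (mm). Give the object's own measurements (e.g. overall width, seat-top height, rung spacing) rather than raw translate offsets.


A straight ladder. Two 52×55 mm vertical rails, 2073 mm tall, stand 383 mm apart (outside-to-outside) with their front faces coplanar on the −y side. 7 rungs, each 55 mm deep and 20 mm tall, span between the inner faces of the rails, front faces flush with the rails. The lowest rung's underside is at z = 161 mm and rungs are spaced 287 mm apart (underside to underside).


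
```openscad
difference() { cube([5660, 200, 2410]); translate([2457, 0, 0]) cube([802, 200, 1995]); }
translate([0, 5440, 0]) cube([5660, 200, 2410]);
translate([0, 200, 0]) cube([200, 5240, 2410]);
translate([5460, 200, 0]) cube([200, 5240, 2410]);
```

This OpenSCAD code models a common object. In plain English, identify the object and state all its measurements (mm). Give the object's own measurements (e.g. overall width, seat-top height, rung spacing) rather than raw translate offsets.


A single room: four walls, each 2410 mm tall and 200 mm thick, enclosing an outside footprint 5660×5640 mm (x × y), no floor or roof. The front and back walls (−y and +y sides) run the full x-width; the side walls fit between their inner faces. A door opening 802 mm wide and 1995 mm tall is cut through the front wall from the floor up, its −x edge 2457 mm from the wall's −x end.


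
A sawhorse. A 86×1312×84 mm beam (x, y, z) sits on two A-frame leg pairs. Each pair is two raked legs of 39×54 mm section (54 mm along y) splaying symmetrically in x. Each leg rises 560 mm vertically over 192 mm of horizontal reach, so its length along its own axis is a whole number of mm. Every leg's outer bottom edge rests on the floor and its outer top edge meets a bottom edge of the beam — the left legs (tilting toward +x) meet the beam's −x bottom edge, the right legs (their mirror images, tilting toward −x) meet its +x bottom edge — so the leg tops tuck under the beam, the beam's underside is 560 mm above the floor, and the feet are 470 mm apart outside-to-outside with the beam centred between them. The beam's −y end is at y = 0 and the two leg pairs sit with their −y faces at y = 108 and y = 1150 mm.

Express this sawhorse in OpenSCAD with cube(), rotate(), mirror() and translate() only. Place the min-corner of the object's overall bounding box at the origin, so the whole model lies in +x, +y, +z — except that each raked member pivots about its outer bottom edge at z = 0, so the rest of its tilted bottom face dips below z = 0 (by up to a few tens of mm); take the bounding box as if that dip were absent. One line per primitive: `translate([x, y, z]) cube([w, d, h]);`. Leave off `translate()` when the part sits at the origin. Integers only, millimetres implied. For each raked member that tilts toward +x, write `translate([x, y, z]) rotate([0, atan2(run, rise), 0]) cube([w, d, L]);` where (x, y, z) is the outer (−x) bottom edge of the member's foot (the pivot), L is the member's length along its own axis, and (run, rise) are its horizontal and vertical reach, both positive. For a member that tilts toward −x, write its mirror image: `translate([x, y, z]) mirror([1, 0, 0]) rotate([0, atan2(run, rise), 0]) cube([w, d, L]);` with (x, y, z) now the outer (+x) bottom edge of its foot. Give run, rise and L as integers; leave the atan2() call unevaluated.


// leg length = √(192² + 560²) = 592
// right-leg outer foot x = 2·192 + 86 = 470
// beam min-corner = (192, 0, 560)
translate([192, 0, 560]) cube([86, 1312, 84]);
translate([0, 108, 0]) rotate([0, atan2(192, 560), 0]) cube([39, 54, 592]);
translate([470, 108, 0]) mirror([1, 0, 0]) rotate([0, atan2(192, 560), 0]) cube([39, 54, 592]);
translate([0, 1150, 0]) rotate([0, atan2(192, 560), 0]) cube([39, 54, 592]);
translate([470, 1150, 0]) mirror([1, 0, 0]) rotate([0, atan2(192, 560), 0]) cube([39, 54, 592]);


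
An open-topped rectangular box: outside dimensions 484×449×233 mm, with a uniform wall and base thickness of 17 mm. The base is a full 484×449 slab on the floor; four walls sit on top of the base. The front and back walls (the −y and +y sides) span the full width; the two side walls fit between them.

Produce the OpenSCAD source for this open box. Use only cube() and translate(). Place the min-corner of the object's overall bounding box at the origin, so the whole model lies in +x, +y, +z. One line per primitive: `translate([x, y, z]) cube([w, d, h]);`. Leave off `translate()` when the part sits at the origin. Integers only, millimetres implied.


cube([484, 449, 17]);
translate([0, 0, 17]) cube([484, 17, 216]);
translate([0, 432, 17]) cube([484, 17, 216]);
translate([0, 17, 17]) cube([17, 415, 216]);
translate([467, 17, 17]) cube([17, 415, 216]);


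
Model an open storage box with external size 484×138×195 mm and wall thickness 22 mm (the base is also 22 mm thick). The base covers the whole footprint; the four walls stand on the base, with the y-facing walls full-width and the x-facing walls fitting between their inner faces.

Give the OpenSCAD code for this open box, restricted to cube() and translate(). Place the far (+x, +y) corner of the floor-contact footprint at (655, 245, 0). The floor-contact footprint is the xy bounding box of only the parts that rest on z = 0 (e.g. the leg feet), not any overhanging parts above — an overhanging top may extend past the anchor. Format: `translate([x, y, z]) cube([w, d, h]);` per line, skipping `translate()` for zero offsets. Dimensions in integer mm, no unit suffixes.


translate([171, 107, 0]) cube([484, 138, 22]);
translate([171, 107, 22]) cube([484, 22, 173]);
translate([171, 223, 22]) cube([484, 22, 173]);
translate([171, 129, 22]) cube([22, 94, 173]);
translate([633, 129, 22]) cube([22, 94, 173]);


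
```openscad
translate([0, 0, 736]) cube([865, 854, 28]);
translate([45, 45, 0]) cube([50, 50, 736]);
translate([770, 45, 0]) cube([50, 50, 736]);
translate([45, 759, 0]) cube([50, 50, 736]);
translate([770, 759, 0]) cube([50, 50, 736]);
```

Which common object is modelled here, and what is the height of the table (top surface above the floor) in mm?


A table. The table height is 764 mm.

A 865×854×28 slab sits at z = 736 on four 50 mm square posts — a table. The top surface is at 736 + 28 = 764 mm.


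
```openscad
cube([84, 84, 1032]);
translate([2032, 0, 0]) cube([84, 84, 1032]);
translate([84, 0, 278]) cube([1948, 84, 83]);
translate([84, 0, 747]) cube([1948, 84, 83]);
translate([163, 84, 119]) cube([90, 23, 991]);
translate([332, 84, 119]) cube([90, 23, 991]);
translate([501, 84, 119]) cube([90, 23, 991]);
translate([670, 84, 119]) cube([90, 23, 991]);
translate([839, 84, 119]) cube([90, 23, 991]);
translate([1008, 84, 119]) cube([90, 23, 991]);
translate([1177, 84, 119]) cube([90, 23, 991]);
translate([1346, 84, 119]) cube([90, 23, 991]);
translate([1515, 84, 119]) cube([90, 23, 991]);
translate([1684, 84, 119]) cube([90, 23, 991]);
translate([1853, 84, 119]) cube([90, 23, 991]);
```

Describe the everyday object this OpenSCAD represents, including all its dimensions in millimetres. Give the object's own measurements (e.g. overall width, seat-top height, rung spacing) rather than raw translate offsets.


A fence section. Two 84×84 mm posts, 1032 mm tall, stand on the floor with a clear span of 1948 mm between their inner faces. Two horizontal rails of 84×83 mm section span the gap between the posts with their undersides at z = 278 mm and z = 747 mm, flush with the posts' −y face. 11 pickets, each 90 mm wide, 23 mm thick and 991 mm tall, are fixed to the +y face of the rails with their bottoms at z = 119 mm, spaced across the span with a 79 mm gap after the −x post and between neighbouring pickets, with 89 mm left before the +x post.


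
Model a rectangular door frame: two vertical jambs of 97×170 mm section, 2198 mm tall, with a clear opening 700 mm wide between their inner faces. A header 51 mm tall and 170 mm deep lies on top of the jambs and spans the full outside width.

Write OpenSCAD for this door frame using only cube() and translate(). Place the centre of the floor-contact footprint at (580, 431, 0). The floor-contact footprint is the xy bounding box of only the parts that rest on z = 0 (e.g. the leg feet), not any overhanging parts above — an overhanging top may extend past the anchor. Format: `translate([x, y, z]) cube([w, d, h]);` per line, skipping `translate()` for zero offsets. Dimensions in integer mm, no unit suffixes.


translate([133, 346, 0]) cube([97, 170, 2198]);
translate([930, 346, 0]) cube([97, 170, 2198]);
translate([133, 346, 2198]) cube([894, 170, 51]);


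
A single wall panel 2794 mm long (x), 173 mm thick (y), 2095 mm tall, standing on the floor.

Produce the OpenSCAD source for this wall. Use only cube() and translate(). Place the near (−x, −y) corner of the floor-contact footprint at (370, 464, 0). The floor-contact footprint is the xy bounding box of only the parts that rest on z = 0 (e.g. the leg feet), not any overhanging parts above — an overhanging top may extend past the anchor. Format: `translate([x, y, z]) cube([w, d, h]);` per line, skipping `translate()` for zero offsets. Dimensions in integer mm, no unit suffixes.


translate([370, 464, 0]) cube([2794, 173, 2095]);


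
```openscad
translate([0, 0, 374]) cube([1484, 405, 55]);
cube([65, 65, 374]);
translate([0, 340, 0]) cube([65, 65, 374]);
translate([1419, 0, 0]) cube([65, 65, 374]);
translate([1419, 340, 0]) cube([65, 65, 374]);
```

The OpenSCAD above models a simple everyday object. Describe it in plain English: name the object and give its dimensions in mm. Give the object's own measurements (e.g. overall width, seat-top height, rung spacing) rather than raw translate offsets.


A long wooden bench with a 1484 mm (x) × 405 mm (y) seat, 55 mm thick, its top surface 429 mm above the floor. Four 65 mm square legs at the seat corners, flush with the edges, run from z = 0 to the seat underside.


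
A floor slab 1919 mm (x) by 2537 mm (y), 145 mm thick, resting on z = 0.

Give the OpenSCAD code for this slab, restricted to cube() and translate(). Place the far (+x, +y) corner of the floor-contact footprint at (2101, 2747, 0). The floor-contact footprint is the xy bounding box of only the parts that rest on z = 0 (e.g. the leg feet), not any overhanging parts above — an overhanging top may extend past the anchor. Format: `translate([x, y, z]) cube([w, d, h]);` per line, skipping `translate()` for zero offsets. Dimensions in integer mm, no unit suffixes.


translate([182, 210, 0]) cube([1919, 2537, 145]);


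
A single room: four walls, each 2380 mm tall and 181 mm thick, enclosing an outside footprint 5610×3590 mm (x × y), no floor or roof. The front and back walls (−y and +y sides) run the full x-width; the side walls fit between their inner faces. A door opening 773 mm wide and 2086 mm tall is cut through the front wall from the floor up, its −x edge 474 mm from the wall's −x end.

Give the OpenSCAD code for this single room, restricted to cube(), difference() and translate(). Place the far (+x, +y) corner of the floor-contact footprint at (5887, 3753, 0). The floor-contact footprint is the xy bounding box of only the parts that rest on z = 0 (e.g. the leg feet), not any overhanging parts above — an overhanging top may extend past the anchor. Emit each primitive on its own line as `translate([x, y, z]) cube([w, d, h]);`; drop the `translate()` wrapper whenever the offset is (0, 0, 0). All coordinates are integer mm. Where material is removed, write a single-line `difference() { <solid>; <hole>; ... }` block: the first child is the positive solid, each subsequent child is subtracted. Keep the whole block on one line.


difference() { translate([277, 163, 0]) cube([5610, 181, 2380]); translate([751, 163, 0]) cube([773, 181, 2086]); }
translate([277, 3572, 0]) cube([5610, 181, 2380]);
translate([277, 344, 0]) cube([181, 3228, 2380]);
translate([5706, 344, 0]) cube([181, 3228, 2380]);


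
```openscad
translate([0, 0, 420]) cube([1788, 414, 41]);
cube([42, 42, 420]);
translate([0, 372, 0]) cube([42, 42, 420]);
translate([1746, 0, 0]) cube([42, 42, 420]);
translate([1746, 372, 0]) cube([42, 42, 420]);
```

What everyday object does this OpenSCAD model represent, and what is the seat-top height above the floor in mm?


A bench. The seat-top height is 461 mm.

A long slab on four corner posts — a bench. The slab sits at z = 420 with thickness 41, so the top is 420 + 41 = 461 mm.


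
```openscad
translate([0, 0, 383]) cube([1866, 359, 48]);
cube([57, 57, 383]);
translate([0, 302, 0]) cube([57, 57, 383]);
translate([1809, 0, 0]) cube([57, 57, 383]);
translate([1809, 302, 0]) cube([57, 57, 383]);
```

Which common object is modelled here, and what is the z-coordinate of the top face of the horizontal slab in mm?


A bench. The seat-top height is 431 mm.

A long slab on four corner posts — a bench. The slab sits at z = 383 with thickness 48, so the top is 383 + 48 = 431 mm.


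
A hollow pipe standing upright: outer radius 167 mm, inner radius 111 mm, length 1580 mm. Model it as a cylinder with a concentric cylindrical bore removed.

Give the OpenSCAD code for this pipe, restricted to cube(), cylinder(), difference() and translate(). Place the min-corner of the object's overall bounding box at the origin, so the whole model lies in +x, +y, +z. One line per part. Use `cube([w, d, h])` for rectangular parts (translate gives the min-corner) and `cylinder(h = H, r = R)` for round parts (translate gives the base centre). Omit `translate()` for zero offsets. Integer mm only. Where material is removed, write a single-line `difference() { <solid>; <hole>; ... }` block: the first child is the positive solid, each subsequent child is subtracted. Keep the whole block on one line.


difference() { translate([167, 167, 0]) cylinder(h = 1580, r = 167); translate([167, 167, 0]) cylinder(h = 1580, r = 111); }


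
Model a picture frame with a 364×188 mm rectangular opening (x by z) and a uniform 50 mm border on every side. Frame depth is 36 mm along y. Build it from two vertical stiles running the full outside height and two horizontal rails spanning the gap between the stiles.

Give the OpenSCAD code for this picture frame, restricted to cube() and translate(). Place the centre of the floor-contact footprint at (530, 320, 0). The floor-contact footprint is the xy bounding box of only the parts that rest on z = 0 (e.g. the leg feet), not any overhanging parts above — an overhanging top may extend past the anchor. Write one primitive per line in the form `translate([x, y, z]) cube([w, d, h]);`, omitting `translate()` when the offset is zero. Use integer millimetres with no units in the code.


translate([298, 302, 0]) cube([50, 36, 288]);
translate([712, 302, 0]) cube([50, 36, 288]);
translate([348, 302, 0]) cube([364, 36, 50]);
translate([348, 302, 238]) cube([364, 36, 50]);


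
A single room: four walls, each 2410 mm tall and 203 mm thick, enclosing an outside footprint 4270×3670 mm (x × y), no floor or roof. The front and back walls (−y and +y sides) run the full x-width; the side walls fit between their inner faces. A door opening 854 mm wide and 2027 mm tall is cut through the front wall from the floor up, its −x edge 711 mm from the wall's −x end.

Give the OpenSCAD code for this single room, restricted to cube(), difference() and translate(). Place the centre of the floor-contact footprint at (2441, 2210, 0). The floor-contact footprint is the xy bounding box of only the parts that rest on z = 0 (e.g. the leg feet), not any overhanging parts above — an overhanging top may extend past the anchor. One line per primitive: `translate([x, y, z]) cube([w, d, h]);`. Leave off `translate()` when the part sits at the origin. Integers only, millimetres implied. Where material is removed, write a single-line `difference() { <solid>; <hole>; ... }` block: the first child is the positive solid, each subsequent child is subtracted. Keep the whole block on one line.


difference() { translate([306, 375, 0]) cube([4270, 203, 2410]); translate([1017, 375, 0]) cube([854, 203, 2027]); }
translate([306, 3842, 0]) cube([4270, 203, 2410]);
translate([306, 578, 0]) cube([203, 3264, 2410]);
translate([4373, 578, 0]) cube([203, 3264, 2410]);


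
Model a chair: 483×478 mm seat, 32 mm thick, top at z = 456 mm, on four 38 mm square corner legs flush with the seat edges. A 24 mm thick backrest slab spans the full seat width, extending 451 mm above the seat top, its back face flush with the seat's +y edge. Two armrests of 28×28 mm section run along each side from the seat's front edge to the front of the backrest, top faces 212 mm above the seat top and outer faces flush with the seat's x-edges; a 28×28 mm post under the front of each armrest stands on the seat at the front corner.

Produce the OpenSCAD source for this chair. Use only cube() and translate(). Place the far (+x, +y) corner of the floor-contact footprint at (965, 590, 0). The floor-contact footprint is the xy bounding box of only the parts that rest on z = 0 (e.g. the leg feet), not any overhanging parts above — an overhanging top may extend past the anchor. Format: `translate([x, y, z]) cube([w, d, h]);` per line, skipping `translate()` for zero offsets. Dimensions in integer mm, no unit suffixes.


translate([482, 112, 424]) cube([483, 478, 32]);
translate([482, 112, 0]) cube([38, 38, 424]);
translate([927, 112, 0]) cube([38, 38, 424]);
translate([482, 552, 0]) cube([38, 38, 424]);
translate([927, 552, 0]) cube([38, 38, 424]);
translate([482, 566, 456]) cube([483, 24, 451]);
translate([482, 112, 640]) cube([28, 454, 28]);
translate([937, 112, 640]) cube([28, 454, 28]);
translate([482, 112, 456]) cube([28, 28, 184]);
translate([937, 112, 456]) cube([28, 28, 184]);


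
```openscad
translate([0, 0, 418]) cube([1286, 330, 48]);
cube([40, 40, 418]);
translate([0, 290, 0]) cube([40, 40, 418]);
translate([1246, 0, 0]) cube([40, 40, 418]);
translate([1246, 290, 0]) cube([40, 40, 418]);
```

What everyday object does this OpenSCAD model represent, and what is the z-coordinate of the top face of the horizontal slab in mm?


A bench. The seat-top height is 466 mm.

A long slab on four corner posts — a bench. The slab sits at z = 418 with thickness 48, so the top is 418 + 48 = 466 mm.


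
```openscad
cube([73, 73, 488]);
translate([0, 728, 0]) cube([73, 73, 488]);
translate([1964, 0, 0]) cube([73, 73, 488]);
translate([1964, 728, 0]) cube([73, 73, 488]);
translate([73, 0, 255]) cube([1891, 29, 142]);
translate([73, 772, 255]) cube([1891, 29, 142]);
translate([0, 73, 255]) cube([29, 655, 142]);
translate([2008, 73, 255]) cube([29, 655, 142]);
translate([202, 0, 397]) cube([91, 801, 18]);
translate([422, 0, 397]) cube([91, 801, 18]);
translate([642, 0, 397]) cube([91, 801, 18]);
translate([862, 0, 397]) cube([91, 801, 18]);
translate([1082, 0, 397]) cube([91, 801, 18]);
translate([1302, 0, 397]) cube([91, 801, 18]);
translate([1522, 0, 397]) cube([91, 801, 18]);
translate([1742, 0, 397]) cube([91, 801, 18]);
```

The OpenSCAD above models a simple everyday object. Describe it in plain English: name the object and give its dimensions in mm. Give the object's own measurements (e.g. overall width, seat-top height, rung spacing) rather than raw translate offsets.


A bed frame 2037 mm long (x) by 801 mm wide (y). Four 73×73 mm corner posts, 488 mm tall, at the corners of the footprint. Four rails of 29 mm thickness and 142 mm height run between adjacent posts with their undersides at z = 255 mm, their outer faces flush with the outside of the frame (the two x-running rails run between the posts' inner faces; the two y-running rails run between the posts' inner faces). 8 slats, each 91 mm wide (x) and 18 mm thick, lie across the top of the two x-running rails, running the full 801 mm width of the frame in y; along x they sit between the end posts with a 129 mm gap after the −x posts and between neighbouring slats, leaving 131 mm before the +x posts.


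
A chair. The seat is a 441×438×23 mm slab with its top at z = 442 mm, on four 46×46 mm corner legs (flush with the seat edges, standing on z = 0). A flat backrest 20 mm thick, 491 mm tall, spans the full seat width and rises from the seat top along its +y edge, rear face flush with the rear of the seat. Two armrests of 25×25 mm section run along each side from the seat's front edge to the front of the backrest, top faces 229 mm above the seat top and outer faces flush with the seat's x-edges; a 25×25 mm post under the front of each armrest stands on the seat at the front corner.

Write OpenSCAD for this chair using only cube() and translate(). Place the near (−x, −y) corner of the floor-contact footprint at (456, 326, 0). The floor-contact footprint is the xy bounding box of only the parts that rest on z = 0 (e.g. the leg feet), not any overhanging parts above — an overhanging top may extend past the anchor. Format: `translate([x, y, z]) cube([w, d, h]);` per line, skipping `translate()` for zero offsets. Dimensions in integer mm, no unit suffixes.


// leg_h = 442 - 23 = 419
// arm post h = 229 - 25 = 204
translate([456, 326, 419]) cube([441, 438, 23]);
translate([456, 326, 0]) cube([46, 46, 419]);
translate([851, 326, 0]) cube([46, 46, 419]);
translate([456, 718, 0]) cube([46, 46, 419]);
translate([851, 718, 0]) cube([46, 46, 419]);
translate([456, 744, 442]) cube([441, 20, 491]);
translate([456, 326, 646]) cube([25, 418, 25]);
translate([872, 326, 646]) cube([25, 418, 25]);
translate([456, 326, 442]) cube([25, 25, 204]);
translate([872, 326, 442]) cube([25, 25, 204]);


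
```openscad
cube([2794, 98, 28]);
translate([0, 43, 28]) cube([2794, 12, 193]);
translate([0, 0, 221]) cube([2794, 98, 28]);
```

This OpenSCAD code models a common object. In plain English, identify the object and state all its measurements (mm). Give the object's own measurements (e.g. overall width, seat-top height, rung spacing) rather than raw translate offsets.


An I-beam lying along x, 2794 mm long. Overall section height 249 mm. Two flanges 98 mm wide (y) and 28 mm thick, one on the floor and one at the top; a web 12 mm thick runs between them, centred on the flange width.


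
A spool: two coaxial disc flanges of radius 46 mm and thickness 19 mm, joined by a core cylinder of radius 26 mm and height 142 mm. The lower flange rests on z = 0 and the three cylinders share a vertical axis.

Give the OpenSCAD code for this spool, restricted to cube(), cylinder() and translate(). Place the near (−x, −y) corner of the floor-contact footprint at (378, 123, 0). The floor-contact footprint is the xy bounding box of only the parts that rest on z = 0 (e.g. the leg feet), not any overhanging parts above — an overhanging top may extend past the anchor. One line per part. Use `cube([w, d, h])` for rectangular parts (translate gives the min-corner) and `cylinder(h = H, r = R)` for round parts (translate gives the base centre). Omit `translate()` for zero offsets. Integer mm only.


translate([424, 169, 0]) cylinder(h = 19, r = 46);
translate([424, 169, 19]) cylinder(h = 142, r = 26);
translate([424, 169, 161]) cylinder(h = 19, r = 46);


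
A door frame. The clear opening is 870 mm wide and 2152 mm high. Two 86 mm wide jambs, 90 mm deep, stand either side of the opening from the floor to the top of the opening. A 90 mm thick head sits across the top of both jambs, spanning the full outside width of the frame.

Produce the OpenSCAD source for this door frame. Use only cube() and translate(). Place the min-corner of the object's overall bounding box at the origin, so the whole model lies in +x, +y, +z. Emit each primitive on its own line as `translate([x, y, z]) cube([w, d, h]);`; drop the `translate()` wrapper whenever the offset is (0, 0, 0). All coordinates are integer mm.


cube([86, 90, 2152]);
translate([956, 0, 0]) cube([86, 90, 2152]);
translate([0, 0, 2152]) cube([1042, 90, 90]);


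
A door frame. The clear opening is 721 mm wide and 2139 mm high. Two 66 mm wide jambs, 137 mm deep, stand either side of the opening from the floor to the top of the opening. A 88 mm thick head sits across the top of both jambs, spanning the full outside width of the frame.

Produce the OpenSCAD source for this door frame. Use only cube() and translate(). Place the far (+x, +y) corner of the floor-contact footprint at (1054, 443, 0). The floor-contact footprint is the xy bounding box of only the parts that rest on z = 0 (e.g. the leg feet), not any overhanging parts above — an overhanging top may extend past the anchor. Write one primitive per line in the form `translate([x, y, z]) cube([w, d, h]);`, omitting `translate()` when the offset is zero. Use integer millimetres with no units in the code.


translate([201, 306, 0]) cube([66, 137, 2139]);
translate([988, 306, 0]) cube([66, 137, 2139]);
translate([201, 306, 2139]) cube([853, 137, 88]);


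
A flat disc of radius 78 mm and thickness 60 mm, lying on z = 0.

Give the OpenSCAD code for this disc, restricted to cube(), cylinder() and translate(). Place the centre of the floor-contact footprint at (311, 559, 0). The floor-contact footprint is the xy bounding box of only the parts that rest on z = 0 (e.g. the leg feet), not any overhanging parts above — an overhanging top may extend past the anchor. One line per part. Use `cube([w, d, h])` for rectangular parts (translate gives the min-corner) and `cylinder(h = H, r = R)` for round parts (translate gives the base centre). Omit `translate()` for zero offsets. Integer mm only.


translate([311, 559, 0]) cylinder(h = 60, r = 78);


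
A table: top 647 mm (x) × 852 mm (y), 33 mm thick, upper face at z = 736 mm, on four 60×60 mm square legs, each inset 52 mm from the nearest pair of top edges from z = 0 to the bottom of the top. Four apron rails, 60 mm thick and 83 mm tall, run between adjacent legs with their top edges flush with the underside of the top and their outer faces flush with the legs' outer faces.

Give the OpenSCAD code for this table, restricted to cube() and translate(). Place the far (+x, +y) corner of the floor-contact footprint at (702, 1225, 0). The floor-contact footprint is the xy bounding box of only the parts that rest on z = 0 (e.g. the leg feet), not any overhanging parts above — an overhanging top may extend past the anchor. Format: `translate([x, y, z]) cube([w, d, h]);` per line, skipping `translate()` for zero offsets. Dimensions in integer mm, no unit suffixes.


// leg_h = 736 - 33 = 703
// apron z = 703 - 83 = 620
translate([107, 425, 703]) cube([647, 852, 33]);
translate([159, 477, 0]) cube([60, 60, 703]);
translate([642, 477, 0]) cube([60, 60, 703]);
translate([159, 1165, 0]) cube([60, 60, 703]);
translate([642, 1165, 0]) cube([60, 60, 703]);
translate([219, 477, 620]) cube([423, 60, 83]);
translate([219, 1165, 620]) cube([423, 60, 83]);
translate([159, 537, 620]) cube([60, 628, 83]);
translate([642, 537, 620]) cube([60, 628, 83]);


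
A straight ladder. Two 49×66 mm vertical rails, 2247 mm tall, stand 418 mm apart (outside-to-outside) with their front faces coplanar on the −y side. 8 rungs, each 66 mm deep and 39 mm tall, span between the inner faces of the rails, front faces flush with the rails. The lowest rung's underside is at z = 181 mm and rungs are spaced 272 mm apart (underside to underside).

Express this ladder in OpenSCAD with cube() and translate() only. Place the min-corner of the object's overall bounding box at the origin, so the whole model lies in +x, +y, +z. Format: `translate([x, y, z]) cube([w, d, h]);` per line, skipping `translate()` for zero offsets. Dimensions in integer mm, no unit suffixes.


// rung span = 418 - 2*49 = 320
// rung[k] z = 181 + k*272
cube([49, 66, 2247]);
translate([369, 0, 0]) cube([49, 66, 2247]);
translate([49, 0, 181]) cube([320, 66, 39]);
translate([49, 0, 453]) cube([320, 66, 39]);
translate([49, 0, 725]) cube([320, 66, 39]);
translate([49, 0, 997]) cube([320, 66, 39]);
translate([49, 0, 1269]) cube([320, 66, 39]);
translate([49, 0, 1541]) cube([320, 66, 39]);
translate([49, 0, 1813]) cube([320, 66, 39]);
translate([49, 0, 2085]) cube([320, 66, 39]);


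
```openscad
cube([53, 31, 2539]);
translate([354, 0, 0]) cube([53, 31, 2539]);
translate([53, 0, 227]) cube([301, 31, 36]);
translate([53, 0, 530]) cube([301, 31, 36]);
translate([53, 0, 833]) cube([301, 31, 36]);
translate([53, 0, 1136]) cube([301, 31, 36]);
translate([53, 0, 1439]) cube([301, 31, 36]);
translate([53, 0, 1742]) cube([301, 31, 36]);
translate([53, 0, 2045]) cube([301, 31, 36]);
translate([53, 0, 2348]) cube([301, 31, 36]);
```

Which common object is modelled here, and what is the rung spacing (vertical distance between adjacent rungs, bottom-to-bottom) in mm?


A ladder. The rung spacing is 303 mm.

Two tall 53×31 posts with 8 short bars between them — a ladder. Adjacent rungs sit at z = 227 and z = 530, so the spacing is 530 − 227 = 303 mm.


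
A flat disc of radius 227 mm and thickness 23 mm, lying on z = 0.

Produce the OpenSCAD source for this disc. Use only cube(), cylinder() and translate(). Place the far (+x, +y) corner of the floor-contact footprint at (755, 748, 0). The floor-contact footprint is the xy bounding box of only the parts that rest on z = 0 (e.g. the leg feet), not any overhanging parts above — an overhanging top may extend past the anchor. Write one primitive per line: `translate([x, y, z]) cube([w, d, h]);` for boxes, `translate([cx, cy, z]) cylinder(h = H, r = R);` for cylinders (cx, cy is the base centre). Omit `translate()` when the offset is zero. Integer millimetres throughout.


translate([528, 521, 0]) cylinder(h = 23, r = 227);


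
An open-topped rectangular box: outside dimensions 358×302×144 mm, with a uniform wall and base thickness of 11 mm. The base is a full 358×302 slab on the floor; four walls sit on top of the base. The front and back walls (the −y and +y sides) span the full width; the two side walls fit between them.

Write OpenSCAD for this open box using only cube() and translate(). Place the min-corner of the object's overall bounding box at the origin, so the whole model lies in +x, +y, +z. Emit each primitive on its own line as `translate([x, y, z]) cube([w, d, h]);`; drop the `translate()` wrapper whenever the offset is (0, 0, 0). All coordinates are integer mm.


cube([358, 302, 11]);
translate([0, 0, 11]) cube([358, 11, 133]);
translate([0, 291, 11]) cube([358, 11, 133]);
translate([0, 11, 11]) cube([11, 280, 133]);
translate([347, 11, 11]) cube([11, 280, 133]);
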